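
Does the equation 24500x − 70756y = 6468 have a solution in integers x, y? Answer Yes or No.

Yes

By Bézout, 24500x − 70756y = 6468 has integer solutions iff gcd(24500, 70756) | 6468.
Euclid: 70756 = 2·24500 + 21756; 24500 = 1·21756 + 2744; 21756 = 7·2744 + 2548; 2744 = 1·2548 + 196; 2548 = 13·196 + 0. gcd = 196; 6468 mod 196 = 0. Yes.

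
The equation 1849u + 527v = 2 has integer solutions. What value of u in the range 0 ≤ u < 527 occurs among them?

59

Reduce mod 527: 1849u ≡ 2 (mod 527). With g = gcd(1849, 527) = 1 dividing 2, divide through: 1849u ≡ 2 (mod 527).
Since gcd(1849, 527) = 1, u ≡ 2·(1849)⁻¹ ≡ 59 (mod 527). Smallest non-negative: 59.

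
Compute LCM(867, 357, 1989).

lcm(867, 357) = 867·357/gcd = 309519/51 = 6069
lcm(6069, 1989) = 6069·1989/gcd = 12071241/51 = 236691

236691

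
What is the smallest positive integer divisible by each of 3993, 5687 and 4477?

lcm(3993, 5687) = 3993·5687/gcd = 22708191/121 = 187671
lcm(187671, 4477) = 187671·4477/gcd = 840203067/121 = 6943827

6943827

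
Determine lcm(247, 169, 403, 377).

lcm(247, 169) = 247·169/gcd = 41743/13 = 3211
lcm(3211, 403) = 3211·403/gcd = 1294033/13 = 99541
lcm(99541, 377) = 99541·377/gcd = 37526957/13 = 2886689

2886689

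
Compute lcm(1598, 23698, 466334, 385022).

1598 = 2 · 17 · 47; 23698 = 2 · 17² · 41; 466334 = 2 · 11² · 41 · 47; 385022 = 2 · 11² · 37 · 43
lcm takes max exponent of each prime: 2 · 11² · 17² · 37 · 41 · 43 · 47 = 214419906866

214419906866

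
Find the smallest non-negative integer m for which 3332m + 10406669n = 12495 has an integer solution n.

3127

Euclid: 10406669 = 3123·3332 + 833; 3332 = 4·833 + 0 → gcd = 833; 12495 = 833·15.
Back-substitution yields 3332·(-3123) + 10406669·(1) = 833, so one solution is m = -3123·15 = -46845, n = 1·15 = 15.
Solutions in m differ by 10406669/833 = 12493; the one in [0, 12493) is -46845 mod 12493 = 3127.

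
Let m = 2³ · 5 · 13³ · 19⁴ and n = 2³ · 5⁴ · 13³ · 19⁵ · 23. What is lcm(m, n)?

max exponent per prime: 2³ · 5⁴ · 13³ · 19⁵ · 23 = 625598792845000

625598792845000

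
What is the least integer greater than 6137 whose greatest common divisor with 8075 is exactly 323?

6783

gcd(a, 8075) = 323 forces 323 | a; write a = 323s. Then gcd(323s, 323·25) = 323·gcd(s, 25), so need gcd(s, 25) = 1.
323s > 6137 gives s ≥ 20. The least s ≥ 20 coprime to 25 is 21, so a = 323·21 = 6783.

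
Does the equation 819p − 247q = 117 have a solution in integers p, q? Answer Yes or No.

gcd(819, 247): 819 = 3·247 + 78; 247 = 3·78 + 13; 78 = 6·13 + 0 → 13
13 divides 117, so a solution exists.

Yes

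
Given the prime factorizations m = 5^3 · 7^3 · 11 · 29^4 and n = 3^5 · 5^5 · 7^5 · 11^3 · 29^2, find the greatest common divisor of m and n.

min exponent per shared prime: 5^3 · 7^3 · 11 · 29^2 = 396636625

396636625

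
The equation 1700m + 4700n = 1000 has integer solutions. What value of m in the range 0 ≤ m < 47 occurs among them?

gcd(1700, 4700) = 100 (Euclid: 4700 = 2·1700 + 1300; 1700 = 1·1300 + 400; 1300 = 3·400 + 100; 400 = 4·100 + 0), and 100 | 1000.
Extended Euclid: 1700·(-11) + 4700·(4) = 100. Scale by 10: m₀ = -110.
General solution m = m₀ + 47t; reducing mod 47 gives m = 31 (and n = -11).

31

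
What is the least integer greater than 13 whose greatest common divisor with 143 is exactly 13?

26

143 = 13·11. Any x with gcd(x, 143) = 13 is a multiple of 13, say 13s, with s coprime to 11.
Need s > 13/13, so s ≥ 2. First s ≥ 2 with gcd(s, 11) = 1 is s = 2. Thus x = 13·2 = 26.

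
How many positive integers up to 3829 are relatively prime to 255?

1923

Prime factors of 255: 3, 5, 17. Count integers ≤ 3829 divisible by none of them.
By inclusion–exclusion: 3829 − ⌊3829/3⌋ − ⌊3829/5⌋ − ⌊3829/17⌋ + ⌊3829/15⌋ + ⌊3829/51⌋ + ⌊3829/85⌋ − ⌊3829/255⌋ = 1923.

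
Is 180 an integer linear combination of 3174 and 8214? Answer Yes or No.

Yes

By Bézout, 3174s + 8214t = 180 has integer solutions iff gcd(3174, 8214) | 180.
Euclid: 8214 = 2·3174 + 1866; 3174 = 1·1866 + 1308; 1866 = 1·1308 + 558; 1308 = 2·558 + 192; 558 = 2·192 + 174; 192 = 1·174 + 18; 174 = 9·18 + 12; 18 = 1·12 + 6; 12 = 2·6 + 0. gcd = 6; 180 mod 6 = 0. Yes.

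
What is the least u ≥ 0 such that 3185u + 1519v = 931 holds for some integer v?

gcd(3185, 1519) = 49 (Euclid: 3185 = 2·1519 + 147; 1519 = 10·147 + 49; 147 = 3·49 + 0), and 49 | 931.
Extended Euclid: 3185·(-10) + 1519·(21) = 49. Scale by 19: u₀ = -190.
General solution u = u₀ + 31t; reducing mod 31 gives u = 27 (and v = -56).

27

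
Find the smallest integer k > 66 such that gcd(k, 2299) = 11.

Multiples of 11 above 66: 11·7, 11·8, … . Need the cofactor coprime to 2299/11 = 209.
Checking s = 7, 8, … the first with gcd(s, 209) = 1 is s = 7, giving 77.

77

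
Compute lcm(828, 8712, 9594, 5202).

lcm(828, 8712) = 828·8712/gcd = 7213536/36 = 200376
lcm(200376, 9594) = 200376·9594/gcd = 1922407344/18 = 106800408
lcm(106800408, 5202) = 106800408·5202/gcd = 555575722416/18 = 30865317912

30865317912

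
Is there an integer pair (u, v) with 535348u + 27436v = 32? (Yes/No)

By Bézout, 535348u + 27436v = 32 has integer solutions iff gcd(535348, 27436) | 32.
Euclid: 535348 = 19·27436 + 14064; 27436 = 1·14064 + 13372; 14064 = 1·13372 + 692; 13372 = 19·692 + 224; 692 = 3·224 + 20; 224 = 11·20 + 4; 20 = 5·4 + 0. gcd = 4; 32 mod 4 = 0. Yes.

Yes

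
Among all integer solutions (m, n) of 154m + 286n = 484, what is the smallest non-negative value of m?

Reduce mod 286: 154m ≡ 484 (mod 286). With g = gcd(154, 286) = 22 dividing 484, divide through: 7m ≡ 22 (mod 13).
Since gcd(7, 13) = 1, m ≡ 22·(7)⁻¹ ≡ 5 (mod 13). Smallest non-negative: 5.

5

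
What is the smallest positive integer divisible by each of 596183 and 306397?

596183 = 7² · 23³; 306397 = 7² · 13² · 37
max exponents: 7² · 13² · 23³ · 37 = 3727932299

3727932299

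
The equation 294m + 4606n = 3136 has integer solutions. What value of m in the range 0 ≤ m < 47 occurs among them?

gcd(294, 4606) = 98 (Euclid: 4606 = 15·294 + 196; 294 = 1·196 + 98; 196 = 2·98 + 0), and 98 | 3136.
Extended Euclid: 294·(16) + 4606·(-1) = 98. Scale by 32: m₀ = 512.
General solution m = m₀ + 47t; reducing mod 47 gives m = 42 (and n = -2).

42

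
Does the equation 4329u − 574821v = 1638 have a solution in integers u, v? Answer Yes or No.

Yes

gcd(4329, 574821): 574821 = 132·4329 + 3393; 4329 = 1·3393 + 936; 3393 = 3·936 + 585; 936 = 1·585 + 351; 585 = 1·351 + 234; 351 = 1·234 + 117; 234 = 2·117 + 0 → 117
117 divides 1638, so a solution exists.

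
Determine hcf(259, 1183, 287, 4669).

7

gcd(259, 1183): 1183 = 4·259 + 147; 259 = 1·147 + 112; 147 = 1·112 + 35; 112 = 3·35 + 7; 35 = 5·7 + 0 → 7
gcd(7, 287): 287 = 41·7 + 0 → 7
gcd(7, 4669): 4669 = 667·7 + 0 → 7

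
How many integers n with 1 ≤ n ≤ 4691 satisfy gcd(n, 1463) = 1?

1463 = 7·11·19. Inclusion–exclusion on these primes:
4691 − ⌊4691/7⌋ − ⌊4691/11⌋ − ⌊4691/19⌋ + ⌊4691/77⌋ + ⌊4691/133⌋ + ⌊4691/209⌋ − ⌊4691/1463⌋ = 3463

3463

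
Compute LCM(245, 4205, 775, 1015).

lcm(245, 4205) = 245·4205/gcd = 1030225/5 = 206045
lcm(206045, 775) = 206045·775/gcd = 159684875/5 = 31936975
lcm(31936975, 1015) = 31936975·1015/gcd = 32416029625/1015 = 31936975

31936975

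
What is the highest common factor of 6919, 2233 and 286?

gcd(6919, 2233): 6919 = 3·2233 + 220; 2233 = 10·220 + 33; 220 = 6·33 + 22; 33 = 1·22 + 11; 22 = 2·11 + 0 → 11
gcd(11, 286): 286 = 26·11 + 0 → 11

11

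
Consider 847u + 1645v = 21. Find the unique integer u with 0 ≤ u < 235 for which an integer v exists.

68

Reduce mod 1645: 847u ≡ 21 (mod 1645). With g = gcd(847, 1645) = 7 dividing 21, divide through: 121u ≡ 3 (mod 235).
Since gcd(121, 235) = 1, u ≡ 3·(121)⁻¹ ≡ 68 (mod 235). Smallest non-negative: 68.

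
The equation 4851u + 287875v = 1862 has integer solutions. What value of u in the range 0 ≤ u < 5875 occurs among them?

gcd(4851, 287875) = 49 (Euclid: 287875 = 59·4851 + 1666; 4851 = 2·1666 + 1519; 1666 = 1·1519 + 147; 1519 = 10·147 + 49; 147 = 3·49 + 0), and 49 | 1862.
Extended Euclid: 4851·(1899) + 287875·(-32) = 49. Scale by 38: u₀ = 72162.
General solution u = u₀ + 5875t; reducing mod 5875 gives u = 1662 (and v = -28).

1662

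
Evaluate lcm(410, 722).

410 = 2 · 5 · 41; 722 = 2 · 19²
max exponents: 2 · 5 · 19² · 41 = 148010

148010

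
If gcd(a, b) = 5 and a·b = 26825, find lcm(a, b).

5365

For any two positive integers, gcd × lcm equals their product. Hence lcm = 26825 / 5 = 5365.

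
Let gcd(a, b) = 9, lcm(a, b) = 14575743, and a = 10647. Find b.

12321

Using ab = gcd(a,b)·lcm(a,b) = 9·14575743 = 131181687, we get b = 131181687/10647 = 12321.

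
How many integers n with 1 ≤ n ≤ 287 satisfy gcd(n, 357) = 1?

155

Prime factors of 357: 3, 7, 17. Count integers ≤ 287 divisible by none of them.
By inclusion–exclusion: 287 − ⌊287/3⌋ − ⌊287/7⌋ − ⌊287/17⌋ + ⌊287/21⌋ + ⌊287/51⌋ + ⌊287/119⌋ − ⌊287/357⌋ = 155.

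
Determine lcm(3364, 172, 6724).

243160012

lcm(3364, 172) = 3364·172/gcd = 578608/4 = 144652
lcm(144652, 6724) = 144652·6724/gcd = 972640048/4 = 243160012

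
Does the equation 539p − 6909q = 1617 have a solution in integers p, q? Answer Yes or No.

Yes

By Bézout, 539p − 6909q = 1617 has integer solutions iff gcd(539, 6909) | 1617.
Euclid: 6909 = 12·539 + 441; 539 = 1·441 + 98; 441 = 4·98 + 49; 98 = 2·49 + 0. gcd = 49; 1617 mod 49 = 0. Yes.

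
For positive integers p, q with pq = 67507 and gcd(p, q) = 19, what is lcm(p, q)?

For any two positive integers, gcd × lcm equals their product. Hence lcm = 67507 / 19 = 3553.

3553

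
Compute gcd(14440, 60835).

5

Euclid: 60835 = 4·14440 + 3075; 14440 = 4·3075 + 2140; 3075 = 1·2140 + 935; 2140 = 2·935 + 270; 935 = 3·270 + 125; 270 = 2·125 + 20; 125 = 6·20 + 5; 20 = 4·5 + 0. Last nonzero remainder: 5.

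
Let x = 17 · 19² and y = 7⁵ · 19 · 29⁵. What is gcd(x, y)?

19

min exponent per shared prime: 19 = 19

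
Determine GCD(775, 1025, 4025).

25

775 = 5² · 31; 1025 = 5² · 41; 4025 = 5² · 7 · 23
gcd takes min exponent of each prime: 5² = 25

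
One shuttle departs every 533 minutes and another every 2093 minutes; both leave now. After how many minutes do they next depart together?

85813

gcd first: 2093 = 3·533 + 494; 533 = 1·494 + 39; 494 = 12·39 + 26; 39 = 1·26 + 13; 26 = 2·13 + 0 → gcd = 13
lcm = 533·2093/gcd = 1115569/13 = 85813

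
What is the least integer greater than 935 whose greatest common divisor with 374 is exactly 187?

1309

gcd(t, 374) = 187 forces 187 | t; write t = 187s. Then gcd(187s, 187·2) = 187·gcd(s, 2), so need gcd(s, 2) = 1.
187s > 935 gives s ≥ 6. The least s ≥ 6 coprime to 2 is 7, so t = 187·7 = 1309.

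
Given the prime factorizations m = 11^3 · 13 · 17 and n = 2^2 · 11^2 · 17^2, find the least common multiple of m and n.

20002268

max exponent per prime: 2^2 · 11^3 · 13 · 17^2 = 20002268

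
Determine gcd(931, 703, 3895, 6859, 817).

19

931 = 7² · 19; 703 = 19 · 37; 3895 = 5 · 19 · 41; 6859 = 19³; 817 = 19 · 43
gcd takes min exponent of each prime: 19 = 19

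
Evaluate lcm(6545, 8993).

gcd first: 8993 = 1·6545 + 2448; 6545 = 2·2448 + 1649; 2448 = 1·1649 + 799; 1649 = 2·799 + 51; 799 = 15·51 + 34; 51 = 1·34 + 17; 34 = 2·17 + 0 → gcd = 17
lcm = 6545·8993/gcd = 58859185/17 = 3462305

3462305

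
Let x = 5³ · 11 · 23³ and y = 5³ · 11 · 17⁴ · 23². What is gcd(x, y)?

min exponent per shared prime: 5³ · 11 · 23² = 727375

727375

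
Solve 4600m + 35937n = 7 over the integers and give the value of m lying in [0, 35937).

gcd(4600, 35937) = 1 (Euclid: 35937 = 7·4600 + 3737; 4600 = 1·3737 + 863; 3737 = 4·863 + 285; 863 = 3·285 + 8; 285 = 35·8 + 5; 8 = 1·5 + 3; 5 = 1·3 + 2; 3 = 1·2 + 1; 2 = 2·1 + 0), and 1 | 7.
Extended Euclid: 4600·(13492) + 35937·(-1727) = 1. Scale by 7: m₀ = 94444.
General solution m = m₀ + 35937t; reducing mod 35937 gives m = 22570 (and n = -2889).

22570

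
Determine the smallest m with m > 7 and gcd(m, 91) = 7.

Multiples of 7 above 7: 7·2, 7·3, … . Need the cofactor coprime to 91/7 = 13.
Checking s = 2, 3, … the first with gcd(s, 13) = 1 is s = 2, giving 14.

14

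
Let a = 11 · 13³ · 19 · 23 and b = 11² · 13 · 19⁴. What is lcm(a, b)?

796815304571

max exponent per prime: 11² · 13³ · 19⁴ · 23 = 796815304571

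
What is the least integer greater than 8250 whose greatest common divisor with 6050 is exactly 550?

8800

gcd(a, 6050) = 550 forces 550 | a; write a = 550s. Then gcd(550s, 550·11) = 550·gcd(s, 11), so need gcd(s, 11) = 1.
550s > 8250 gives s ≥ 16. The least s ≥ 16 coprime to 11 is 16, so a = 550·16 = 8800.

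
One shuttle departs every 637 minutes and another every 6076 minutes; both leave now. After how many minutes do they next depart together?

637 = 7² · 13; 6076 = 2² · 7² · 31
max exponents: 2² · 7² · 13 · 31 = 78988

78988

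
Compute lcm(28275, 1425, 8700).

2148900

lcm(28275, 1425) = 28275·1425/gcd = 40291875/75 = 537225
lcm(537225, 8700) = 537225·8700/gcd = 4673857500/2175 = 2148900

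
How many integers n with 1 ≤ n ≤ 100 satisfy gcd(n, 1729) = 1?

75

Prime factors of 1729: 7, 13, 19. Count integers ≤ 100 divisible by none of them.
By inclusion–exclusion: 100 − ⌊100/7⌋ − ⌊100/13⌋ − ⌊100/19⌋ + ⌊100/91⌋ + ⌊100/133⌋ + ⌊100/247⌋ − ⌊100/1729⌋ = 75.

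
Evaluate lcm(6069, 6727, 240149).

6069 = 3 · 7 · 17²; 6727 = 7 · 31²; 240149 = 7² · 13² · 29
lcm takes max exponent of each prime: 3 · 7² · 13² · 17² · 29 · 31² = 200089024863

200089024863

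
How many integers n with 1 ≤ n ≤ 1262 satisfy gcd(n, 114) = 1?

399

Prime factors of 114: 2, 3, 19. Count integers ≤ 1262 divisible by none of them.
By inclusion–exclusion: 1262 − ⌊1262/2⌋ − ⌊1262/3⌋ − ⌊1262/19⌋ + ⌊1262/6⌋ + ⌊1262/38⌋ + ⌊1262/57⌋ − ⌊1262/114⌋ = 399.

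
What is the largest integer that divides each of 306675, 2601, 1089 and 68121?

gcd(306675, 2601): 306675 = 117·2601 + 2358; 2601 = 1·2358 + 243; 2358 = 9·243 + 171; 243 = 1·171 + 72; 171 = 2·72 + 27; 72 = 2·27 + 18; 27 = 1·18 + 9; 18 = 2·9 + 0 → 9
gcd(9, 1089): 1089 = 121·9 + 0 → 9
gcd(9, 68121): 68121 = 7569·9 + 0 → 9

9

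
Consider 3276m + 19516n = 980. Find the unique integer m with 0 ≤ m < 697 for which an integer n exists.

Reduce mod 19516: 3276m ≡ 980 (mod 19516). With g = gcd(3276, 19516) = 28 dividing 980, divide through: 117m ≡ 35 (mod 697).
Since gcd(117, 697) = 1, m ≡ 35·(117)⁻¹ ≡ 42 (mod 697). Smallest non-negative: 42.

42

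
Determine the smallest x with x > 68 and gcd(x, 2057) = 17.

gcd(x, 2057) = 17 forces 17 | x; write x = 17s. Then gcd(17s, 17·121) = 17·gcd(s, 121), so need gcd(s, 121) = 1.
17s > 68 gives s ≥ 5. The least s ≥ 5 coprime to 121 is 5, so x = 17·5 = 85.

85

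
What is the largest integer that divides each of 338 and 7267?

169

338 = 2 · 13²
7267 = 13² · 43
Common: 13² = 169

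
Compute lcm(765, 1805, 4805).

765 = 3² · 5 · 17; 1805 = 5 · 19²; 4805 = 5 · 31²
lcm takes max exponent of each prime: 3² · 5 · 17 · 19² · 31² = 265394565

265394565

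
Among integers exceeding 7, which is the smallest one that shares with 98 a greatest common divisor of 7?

21

Multiples of 7 above 7: 7·2, 7·3, … . Need the cofactor coprime to 98/7 = 14.
Checking s = 2, 3, … the first with gcd(s, 14) = 1 is s = 3, giving 21.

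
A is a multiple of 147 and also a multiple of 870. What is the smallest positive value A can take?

147 = 3 · 7²; 870 = 2 · 3 · 5 · 29
max exponents: 2 · 3 · 5 · 7² · 29 = 42630

42630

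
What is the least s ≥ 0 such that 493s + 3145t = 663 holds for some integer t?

46

Reduce mod 3145: 493s ≡ 663 (mod 3145). With g = gcd(493, 3145) = 17 dividing 663, divide through: 29s ≡ 39 (mod 185).
Since gcd(29, 185) = 1, s ≡ 39·(29)⁻¹ ≡ 46 (mod 185). Smallest non-negative: 46.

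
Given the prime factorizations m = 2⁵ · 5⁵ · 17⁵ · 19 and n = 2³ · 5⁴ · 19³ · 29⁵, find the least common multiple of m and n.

19975396071336828700000

max exponent per prime: 2⁵ · 5⁵ · 17⁵ · 19³ · 29⁵ = 19975396071336828700000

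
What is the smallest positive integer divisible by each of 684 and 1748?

gcd first: 1748 = 2·684 + 380; 684 = 1·380 + 304; 380 = 1·304 + 76; 304 = 4·76 + 0 → gcd = 76
lcm = 684·1748/gcd = 1195632/76 = 15732

15732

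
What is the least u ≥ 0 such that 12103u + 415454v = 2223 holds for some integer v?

Euclid: 415454 = 34·12103 + 3952; 12103 = 3·3952 + 247; 3952 = 16·247 + 0 → gcd = 247; 2223 = 247·9.
Back-substitution yields 12103·(103) + 415454·(-3) = 247, so one solution is u = 103·9 = 927, v = -3·9 = -27.
Solutions in u differ by 415454/247 = 1682; the one in [0, 1682) is 927 mod 1682 = 927.

927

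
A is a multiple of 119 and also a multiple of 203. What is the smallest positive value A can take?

3451

gcd first: 203 = 1·119 + 84; 119 = 1·84 + 35; 84 = 2·35 + 14; 35 = 2·14 + 7; 14 = 2·7 + 0 → gcd = 7
lcm = 119·203/gcd = 24157/7 = 3451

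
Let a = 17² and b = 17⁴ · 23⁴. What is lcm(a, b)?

23372600161

max exponent per prime: 17⁴ · 23⁴ = 23372600161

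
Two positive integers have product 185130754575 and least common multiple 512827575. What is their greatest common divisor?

361

From gcd × lcm = uv: gcd = 185130754575 / 512827575 = 361.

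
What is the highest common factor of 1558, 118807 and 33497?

19

1558 = 2 · 19 · 41; 118807 = 13² · 19 · 37; 33497 = 19 · 41 · 43
gcd takes min exponent of each prime: 19 = 19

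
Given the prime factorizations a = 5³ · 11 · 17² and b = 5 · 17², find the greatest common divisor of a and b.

1445

min exponent per shared prime: 5 · 17² = 1445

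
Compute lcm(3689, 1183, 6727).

lcm(3689, 1183) = 3689·1183/gcd = 4364087/7 = 623441
lcm(623441, 6727) = 623441·6727/gcd = 4193887607/217 = 19326671

19326671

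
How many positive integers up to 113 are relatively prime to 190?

Prime factors of 190: 2, 5, 19. Count integers ≤ 113 divisible by none of them.
By inclusion–exclusion: 113 − ⌊113/2⌋ − ⌊113/5⌋ − ⌊113/19⌋ + ⌊113/10⌋ + ⌊113/38⌋ + ⌊113/95⌋ − ⌊113/190⌋ = 44.

44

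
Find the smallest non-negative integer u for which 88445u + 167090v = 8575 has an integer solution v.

gcd(88445, 167090) = 245 (Euclid: 167090 = 1·88445 + 78645; 88445 = 1·78645 + 9800; 78645 = 8·9800 + 245; 9800 = 40·245 + 0), and 245 | 8575.
Extended Euclid: 88445·(-17) + 167090·(9) = 245. Scale by 35: u₀ = -595.
General solution u = u₀ + 682t; reducing mod 682 gives u = 87 (and v = -46).

87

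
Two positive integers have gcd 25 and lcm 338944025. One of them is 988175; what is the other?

u·v = gcd·lcm = 25·338944025 = 8473600625, so v = 8473600625/988175 = 8575.

8575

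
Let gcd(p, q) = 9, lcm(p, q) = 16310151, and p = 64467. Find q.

2277

p·q = gcd·lcm = 9·16310151 = 146791359, so q = 146791359/64467 = 2277.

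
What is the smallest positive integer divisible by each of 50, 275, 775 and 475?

323950

lcm(50, 275) = 50·275/gcd = 13750/25 = 550
lcm(550, 775) = 550·775/gcd = 426250/25 = 17050
lcm(17050, 475) = 17050·475/gcd = 8098750/25 = 323950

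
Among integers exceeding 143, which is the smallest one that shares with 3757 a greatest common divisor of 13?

3757 = 13·289. Any x with gcd(x, 3757) = 13 is a multiple of 13, say 13s, with s coprime to 289.
Need s > 143/13, so s ≥ 12. First s ≥ 12 with gcd(s, 289) = 1 is s = 12. Thus x = 13·12 = 156.

156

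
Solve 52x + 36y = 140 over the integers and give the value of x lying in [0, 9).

2

gcd(52, 36) = 4 (Euclid: 52 = 1·36 + 16; 36 = 2·16 + 4; 16 = 4·4 + 0), and 4 | 140.
Extended Euclid: 52·(-2) + 36·(3) = 4. Scale by 35: x₀ = -70.
General solution x = x₀ + 9t; reducing mod 9 gives x = 2 (and y = 1).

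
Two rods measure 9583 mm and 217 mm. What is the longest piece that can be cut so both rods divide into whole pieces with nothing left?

7

Euclid: 9583 = 44·217 + 35; 217 = 6·35 + 7; 35 = 5·7 + 0. Last nonzero remainder: 7.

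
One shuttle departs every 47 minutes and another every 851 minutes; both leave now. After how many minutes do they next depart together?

39997

gcd first: 851 = 18·47 + 5; 47 = 9·5 + 2; 5 = 2·2 + 1; 2 = 2·1 + 0 → gcd = 1
lcm = 47·851/gcd = 39997/1 = 39997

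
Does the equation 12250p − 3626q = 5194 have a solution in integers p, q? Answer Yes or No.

Yes

By Bézout, 12250p − 3626q = 5194 has integer solutions iff gcd(12250, 3626) | 5194.
Euclid: 12250 = 3·3626 + 1372; 3626 = 2·1372 + 882; 1372 = 1·882 + 490; 882 = 1·490 + 392; 490 = 1·392 + 98; 392 = 4·98 + 0. gcd = 98; 5194 mod 98 = 0. Yes.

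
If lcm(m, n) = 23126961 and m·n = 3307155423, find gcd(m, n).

gcd·lcm = product, so gcd = 3307155423/23126961 = 143.

143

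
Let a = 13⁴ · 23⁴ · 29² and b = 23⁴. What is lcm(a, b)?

6721725131641

max exponent per prime: 13⁴ · 23⁴ · 29² = 6721725131641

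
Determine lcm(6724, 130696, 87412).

2856099688

lcm(6724, 130696) = 6724·130696/gcd = 878799904/4 = 219699976
lcm(219699976, 87412) = 219699976·87412/gcd = 19204414302112/6724 = 2856099688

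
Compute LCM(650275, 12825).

gcd first: 650275 = 50·12825 + 9025; 12825 = 1·9025 + 3800; 9025 = 2·3800 + 1425; 3800 = 2·1425 + 950; 1425 = 1·950 + 475; 950 = 2·475 + 0 → gcd = 475
lcm = 650275·12825/gcd = 8339776875/475 = 17557425

17557425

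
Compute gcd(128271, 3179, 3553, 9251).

11

gcd(128271, 3179): 128271 = 40·3179 + 1111; 3179 = 2·1111 + 957; 1111 = 1·957 + 154; 957 = 6·154 + 33; 154 = 4·33 + 22; 33 = 1·22 + 11; 22 = 2·11 + 0 → 11
gcd(11, 3553): 3553 = 323·11 + 0 → 11
gcd(11, 9251): 9251 = 841·11 + 0 → 11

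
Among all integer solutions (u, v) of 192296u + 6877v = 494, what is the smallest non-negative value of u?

Euclid: 192296 = 27·6877 + 6617; 6877 = 1·6617 + 260; 6617 = 25·260 + 117; 260 = 2·117 + 26; 117 = 4·26 + 13; 26 = 2·13 + 0 → gcd = 13; 494 = 13·38.
Back-substitution yields 192296·(238) + 6877·(-6655) = 13, so one solution is u = 238·38 = 9044, v = -6655·38 = -252890.
Solutions in u differ by 6877/13 = 529; the one in [0, 529) is 9044 mod 529 = 51.

51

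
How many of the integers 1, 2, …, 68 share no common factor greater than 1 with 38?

Prime factors of 38: 2, 19. Count integers ≤ 68 divisible by none of them.
By inclusion–exclusion: 68 − ⌊68/2⌋ − ⌊68/19⌋ + ⌊68/38⌋ = 32.

32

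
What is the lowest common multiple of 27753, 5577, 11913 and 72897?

27753 = 3 · 11 · 29²; 5577 = 3 · 11 · 13²; 11913 = 3 · 11 · 19²; 72897 = 3 · 11 · 47²
lcm takes max exponent of each prime: 3 · 11 · 13² · 19² · 29² · 47² = 3740240754393

3740240754393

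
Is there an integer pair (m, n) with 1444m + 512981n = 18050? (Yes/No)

gcd(1444, 512981): 512981 = 355·1444 + 361; 1444 = 4·361 + 0 → 361
361 divides 18050, so a solution exists.

Yes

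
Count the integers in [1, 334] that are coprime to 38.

158

38 = 2·19. Inclusion–exclusion on these primes:
334 − ⌊334/2⌋ − ⌊334/19⌋ + ⌊334/38⌋ = 158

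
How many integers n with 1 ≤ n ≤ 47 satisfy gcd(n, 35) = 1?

35 = 5·7. Inclusion–exclusion on these primes:
47 − ⌊47/5⌋ − ⌊47/7⌋ + ⌊47/35⌋ = 33

33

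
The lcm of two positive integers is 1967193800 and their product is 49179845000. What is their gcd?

25

From gcd × lcm = pq: gcd = 49179845000 / 1967193800 = 25.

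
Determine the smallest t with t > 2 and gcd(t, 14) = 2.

4

Multiples of 2 above 2: 2·2, 2·3, … . Need the cofactor coprime to 14/2 = 7.
Checking s = 2, 3, … the first with gcd(s, 7) = 1 is s = 2, giving 4.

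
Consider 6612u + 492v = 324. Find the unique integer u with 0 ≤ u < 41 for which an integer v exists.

22

gcd(6612, 492) = 12 (Euclid: 6612 = 13·492 + 216; 492 = 2·216 + 60; 216 = 3·60 + 36; 60 = 1·36 + 24; 36 = 1·24 + 12; 24 = 2·12 + 0), and 12 | 324.
Extended Euclid: 6612·(16) + 492·(-215) = 12. Scale by 27: u₀ = 432.
General solution u = u₀ + 41t; reducing mod 41 gives u = 22 (and v = -295).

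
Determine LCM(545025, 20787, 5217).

38859737475

545025 = 3 · 5² · 13² · 43; 20787 = 3 · 13² · 41; 5217 = 3 · 37 · 47
lcm takes max exponent of each prime: 3 · 5² · 13² · 37 · 41 · 43 · 47 = 38859737475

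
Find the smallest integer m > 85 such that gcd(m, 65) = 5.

90

gcd(m, 65) = 5 forces 5 | m; write m = 5s. Then gcd(5s, 5·13) = 5·gcd(s, 13), so need gcd(s, 13) = 1.
5s > 85 gives s ≥ 18. The least s ≥ 18 coprime to 13 is 18, so m = 5·18 = 90.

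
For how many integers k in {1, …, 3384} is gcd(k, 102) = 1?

1061

Prime factors of 102: 2, 3, 17. Count integers ≤ 3384 divisible by none of them.
By inclusion–exclusion: 3384 − ⌊3384/2⌋ − ⌊3384/3⌋ − ⌊3384/17⌋ + ⌊3384/6⌋ + ⌊3384/34⌋ + ⌊3384/51⌋ − ⌊3384/102⌋ = 1061.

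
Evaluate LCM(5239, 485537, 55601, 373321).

232743617561

lcm(5239, 485537) = 5239·485537/gcd = 2543728343/169 = 15051647
lcm(15051647, 55601) = 15051647·55601/gcd = 836886624847/169 = 4951991863
lcm(4951991863, 373321) = 4951991863·373321/gcd = 1848682554287023/7943 = 232743617561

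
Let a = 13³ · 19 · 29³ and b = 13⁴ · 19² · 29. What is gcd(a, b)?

min exponent per shared prime: 13³ · 19 · 29 = 1210547

1210547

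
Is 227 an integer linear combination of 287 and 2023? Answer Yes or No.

No

gcd(287, 2023): 2023 = 7·287 + 14; 287 = 20·14 + 7; 14 = 2·7 + 0 → 7
7 does not divide 227, so a solution does not exist.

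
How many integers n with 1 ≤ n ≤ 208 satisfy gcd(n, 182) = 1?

82

182 = 2·7·13. Inclusion–exclusion on these primes:
208 − ⌊208/2⌋ − ⌊208/7⌋ − ⌊208/13⌋ + ⌊208/14⌋ + ⌊208/26⌋ + ⌊208/91⌋ − ⌊208/182⌋ = 82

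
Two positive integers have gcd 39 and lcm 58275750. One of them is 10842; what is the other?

p·q = gcd·lcm = 39·58275750 = 2272754250, so q = 2272754250/10842 = 209625.

209625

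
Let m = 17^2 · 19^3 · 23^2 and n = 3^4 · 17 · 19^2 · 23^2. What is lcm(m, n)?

max exponent per prime: 3^4 · 17^2 · 19^3 · 23^2 = 84937473099

84937473099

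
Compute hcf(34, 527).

17

34 = 2 · 17
527 = 17 · 31
Common: 17 = 17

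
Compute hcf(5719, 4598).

5719 = 7 · 19 · 43
4598 = 2 · 11² · 19
Common: 19 = 19

19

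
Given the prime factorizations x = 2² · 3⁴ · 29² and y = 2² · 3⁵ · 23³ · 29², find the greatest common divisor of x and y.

min exponent per shared prime: 2² · 3⁴ · 29² = 272484

272484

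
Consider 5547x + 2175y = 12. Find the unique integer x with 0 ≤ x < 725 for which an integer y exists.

596

Euclid: 5547 = 2·2175 + 1197; 2175 = 1·1197 + 978; 1197 = 1·978 + 219; 978 = 4·219 + 102; 219 = 2·102 + 15; 102 = 6·15 + 12; 15 = 1·12 + 3; 12 = 4·3 + 0 → gcd = 3; 12 = 3·4.
Back-substitution yields 5547·(149) + 2175·(-380) = 3, so one solution is x = 149·4 = 596, y = -380·4 = -1520.
Solutions in x differ by 2175/3 = 725; the one in [0, 725) is 596 mod 725 = 596.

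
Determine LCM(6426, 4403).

237762

6426 = 2 · 3³ · 7 · 17; 4403 = 7 · 17 · 37
max exponents: 2 · 3³ · 7 · 17 · 37 = 237762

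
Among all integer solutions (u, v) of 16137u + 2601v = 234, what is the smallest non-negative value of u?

118

Reduce mod 2601: 16137u ≡ 234 (mod 2601). With g = gcd(16137, 2601) = 9 dividing 234, divide through: 1793u ≡ 26 (mod 289).
Since gcd(1793, 289) = 1, u ≡ 26·(1793)⁻¹ ≡ 118 (mod 289). Smallest non-negative: 118.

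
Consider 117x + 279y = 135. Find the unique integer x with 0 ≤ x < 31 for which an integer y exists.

Euclid: 279 = 2·117 + 45; 117 = 2·45 + 27; 45 = 1·27 + 18; 27 = 1·18 + 9; 18 = 2·9 + 0 → gcd = 9; 135 = 9·15.
Back-substitution yields 117·(12) + 279·(-5) = 9, so one solution is x = 12·15 = 180, y = -5·15 = -75.
Solutions in x differ by 279/9 = 31; the one in [0, 31) is 180 mod 31 = 25.

25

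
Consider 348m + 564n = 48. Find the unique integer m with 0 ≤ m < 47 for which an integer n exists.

5

gcd(348, 564) = 12 (Euclid: 564 = 1·348 + 216; 348 = 1·216 + 132; 216 = 1·132 + 84; 132 = 1·84 + 48; 84 = 1·48 + 36; 48 = 1·36 + 12; 36 = 3·12 + 0), and 12 | 48.
Extended Euclid: 348·(13) + 564·(-8) = 12. Scale by 4: m₀ = 52.
General solution m = m₀ + 47t; reducing mod 47 gives m = 5 (and n = -3).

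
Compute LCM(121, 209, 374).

78166

121 = 11²; 209 = 11 · 19; 374 = 2 · 11 · 17
lcm takes max exponent of each prime: 2 · 11² · 17 · 19 = 78166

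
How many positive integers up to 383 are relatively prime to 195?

189

195 = 3·5·13. Inclusion–exclusion on these primes:
383 − ⌊383/3⌋ − ⌊383/5⌋ − ⌊383/13⌋ + ⌊383/15⌋ + ⌊383/39⌋ + ⌊383/65⌋ − ⌊383/195⌋ = 189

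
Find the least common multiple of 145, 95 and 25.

13775

lcm(145, 95) = 145·95/gcd = 13775/5 = 2755
lcm(2755, 25) = 2755·25/gcd = 68875/5 = 13775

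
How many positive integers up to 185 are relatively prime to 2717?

147

2717 = 11·13·19. Inclusion–exclusion on these primes:
185 − ⌊185/11⌋ − ⌊185/13⌋ − ⌊185/19⌋ + ⌊185/143⌋ + ⌊185/209⌋ + ⌊185/247⌋ − ⌊185/2717⌋ = 147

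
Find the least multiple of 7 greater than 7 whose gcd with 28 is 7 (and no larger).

gcd(m, 28) = 7 forces 7 | m; write m = 7s. Then gcd(7s, 7·4) = 7·gcd(s, 4), so need gcd(s, 4) = 1.
7s > 7 gives s ≥ 2. The least s ≥ 2 coprime to 4 is 3, so m = 7·3 = 21.

21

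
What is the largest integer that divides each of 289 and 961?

1

Euclid: 961 = 3·289 + 94; 289 = 3·94 + 7; 94 = 13·7 + 3; 7 = 2·3 + 1; 3 = 3·1 + 0. Last nonzero remainder: 1.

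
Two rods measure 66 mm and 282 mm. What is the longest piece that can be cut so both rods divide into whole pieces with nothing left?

6

Euclid: 282 = 4·66 + 18; 66 = 3·18 + 12; 18 = 1·12 + 6; 12 = 2·6 + 0. Last nonzero remainder: 6.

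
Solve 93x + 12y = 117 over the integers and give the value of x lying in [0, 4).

Euclid: 93 = 7·12 + 9; 12 = 1·9 + 3; 9 = 3·3 + 0 → gcd = 3; 117 = 3·39.
Back-substitution yields 93·(-1) + 12·(8) = 3, so one solution is x = -1·39 = -39, y = 8·39 = 312.
Solutions in x differ by 12/3 = 4; the one in [0, 4) is -39 mod 4 = 1.

1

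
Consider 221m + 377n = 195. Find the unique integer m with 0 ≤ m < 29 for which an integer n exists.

6

gcd(221, 377) = 13 (Euclid: 377 = 1·221 + 156; 221 = 1·156 + 65; 156 = 2·65 + 26; 65 = 2·26 + 13; 26 = 2·13 + 0), and 13 | 195.
Extended Euclid: 221·(12) + 377·(-7) = 13. Scale by 15: m₀ = 180.
General solution m = m₀ + 29t; reducing mod 29 gives m = 6 (and n = -3).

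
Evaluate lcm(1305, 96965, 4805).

lcm(1305, 96965) = 1305·96965/gcd = 126539325/5 = 25307865
lcm(25307865, 4805) = 25307865·4805/gcd = 121604291325/5 = 24320858265

24320858265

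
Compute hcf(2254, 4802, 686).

98

gcd(2254, 4802): 4802 = 2·2254 + 294; 2254 = 7·294 + 196; 294 = 1·196 + 98; 196 = 2·98 + 0 → 98
gcd(98, 686): 686 = 7·98 + 0 → 98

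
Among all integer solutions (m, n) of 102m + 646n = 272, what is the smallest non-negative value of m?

9

gcd(102, 646) = 34 (Euclid: 646 = 6·102 + 34; 102 = 3·34 + 0), and 34 | 272.
Extended Euclid: 102·(-6) + 646·(1) = 34. Scale by 8: m₀ = -48.
General solution m = m₀ + 19t; reducing mod 19 gives m = 9 (and n = -1).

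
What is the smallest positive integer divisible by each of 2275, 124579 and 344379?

153222826575

2275 = 5² · 7 · 13; 124579 = 7 · 13 · 37²; 344379 = 3 · 7 · 23² · 31
lcm takes max exponent of each prime: 3 · 5² · 7 · 13 · 23² · 31 · 37² = 153222826575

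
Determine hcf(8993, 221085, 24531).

17

8993 = 17 · 23²; 221085 = 3² · 5 · 17³; 24531 = 3 · 13 · 17 · 37
gcd takes min exponent of each prime: 17 = 17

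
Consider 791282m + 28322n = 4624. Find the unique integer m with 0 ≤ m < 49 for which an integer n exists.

30

gcd(791282, 28322) = 578 (Euclid: 791282 = 27·28322 + 26588; 28322 = 1·26588 + 1734; 26588 = 15·1734 + 578; 1734 = 3·578 + 0), and 578 | 4624.
Extended Euclid: 791282·(16) + 28322·(-447) = 578. Scale by 8: m₀ = 128.
General solution m = m₀ + 49t; reducing mod 49 gives m = 30 (and n = -838).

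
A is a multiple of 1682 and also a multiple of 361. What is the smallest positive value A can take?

1682 = 2 · 29²; 361 = 19²
max exponents: 2 · 19² · 29² = 607202

607202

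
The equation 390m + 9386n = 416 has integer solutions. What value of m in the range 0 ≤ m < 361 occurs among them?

338

Reduce mod 9386: 390m ≡ 416 (mod 9386). With g = gcd(390, 9386) = 26 dividing 416, divide through: 15m ≡ 16 (mod 361).
Since gcd(15, 361) = 1, m ≡ 16·(15)⁻¹ ≡ 338 (mod 361). Smallest non-negative: 338.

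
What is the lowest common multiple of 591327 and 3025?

14783175

591327 = 3³ · 11² · 181; 3025 = 5² · 11²
max exponents: 3³ · 5² · 11² · 181 = 14783175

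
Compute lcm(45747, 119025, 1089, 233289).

155959528725

45747 = 3² · 13 · 17 · 23; 119025 = 3² · 5² · 23²; 1089 = 3² · 11²; 233289 = 3² · 7² · 23²
lcm takes max exponent of each prime: 3² · 5² · 7² · 11² · 13 · 17 · 23² = 155959528725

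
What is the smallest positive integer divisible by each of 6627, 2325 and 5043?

8633489925

6627 = 3 · 47²; 2325 = 3 · 5² · 31; 5043 = 3 · 41²
lcm takes max exponent of each prime: 3 · 5² · 31 · 41² · 47² = 8633489925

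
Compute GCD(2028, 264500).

4

2028 = 2² · 3 · 13²
264500 = 2² · 5³ · 23²
Common: 2² = 4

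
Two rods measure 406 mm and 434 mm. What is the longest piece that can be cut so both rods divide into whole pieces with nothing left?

14

Euclid: 434 = 1·406 + 28; 406 = 14·28 + 14; 28 = 2·14 + 0. Last nonzero remainder: 14.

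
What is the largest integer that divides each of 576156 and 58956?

12

576156 = 2² · 3 · 7 · 19³
58956 = 2² · 3 · 17³
Common: 2² · 3 = 12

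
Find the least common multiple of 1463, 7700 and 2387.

1463 = 7 · 11 · 19; 7700 = 2² · 5² · 7 · 11; 2387 = 7 · 11 · 31
lcm takes max exponent of each prime: 2² · 5² · 7 · 11 · 19 · 31 = 4535300

4535300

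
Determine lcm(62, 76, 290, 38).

62 = 2 · 31; 76 = 2² · 19; 290 = 2 · 5 · 29; 38 = 2 · 19
lcm takes max exponent of each prime: 2² · 5 · 19 · 29 · 31 = 341620

341620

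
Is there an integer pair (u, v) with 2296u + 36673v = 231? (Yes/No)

By Bézout, 2296u + 36673v = 231 has integer solutions iff gcd(2296, 36673) | 231.
Euclid: 36673 = 15·2296 + 2233; 2296 = 1·2233 + 63; 2233 = 35·63 + 28; 63 = 2·28 + 7; 28 = 4·7 + 0. gcd = 7; 231 mod 7 = 0. Yes.

Yes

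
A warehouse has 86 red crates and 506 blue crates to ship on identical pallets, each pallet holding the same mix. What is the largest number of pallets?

86 = 2 · 43
506 = 2 · 11 · 23
Common: 2 = 2

2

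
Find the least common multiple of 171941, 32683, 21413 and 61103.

3230943331

lcm(171941, 32683) = 171941·32683/gcd = 5619547703/1421 = 3954643
lcm(3954643, 21413) = 3954643·21413/gcd = 84680770559/1127 = 75138217
lcm(75138217, 61103) = 75138217·61103/gcd = 4591170473351/1421 = 3230943331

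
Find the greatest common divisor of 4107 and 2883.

4107 = 3 · 37²
2883 = 3 · 31²
Common: 3 = 3

3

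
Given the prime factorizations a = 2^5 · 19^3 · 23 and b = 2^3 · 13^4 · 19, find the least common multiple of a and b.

144182325664

max exponent per prime: 2^5 · 13^4 · 19^3 · 23 = 144182325664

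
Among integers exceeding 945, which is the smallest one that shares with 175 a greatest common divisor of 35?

980

175 = 35·5. Any k with gcd(k, 175) = 35 is a multiple of 35, say 35s, with s coprime to 5.
Need s > 945/35, so s ≥ 28. First s ≥ 28 with gcd(s, 5) = 1 is s = 28. Thus k = 35·28 = 980.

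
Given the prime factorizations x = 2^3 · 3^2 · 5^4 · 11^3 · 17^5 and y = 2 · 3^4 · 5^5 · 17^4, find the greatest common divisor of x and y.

939611250

min exponent per shared prime: 2 · 3^2 · 5^4 · 17^4 = 939611250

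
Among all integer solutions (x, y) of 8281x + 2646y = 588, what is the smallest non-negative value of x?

48

Reduce mod 2646: 8281x ≡ 588 (mod 2646). With g = gcd(8281, 2646) = 49 dividing 588, divide through: 169x ≡ 12 (mod 54).
Since gcd(169, 54) = 1, x ≡ 12·(169)⁻¹ ≡ 48 (mod 54). Smallest non-negative: 48.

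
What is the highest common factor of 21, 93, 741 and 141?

3

gcd(21, 93): 93 = 4·21 + 9; 21 = 2·9 + 3; 9 = 3·3 + 0 → 3
gcd(3, 741): 741 = 247·3 + 0 → 3
gcd(3, 141): 141 = 47·3 + 0 → 3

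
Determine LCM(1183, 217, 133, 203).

20206823

1183 = 7 · 13²; 217 = 7 · 31; 133 = 7 · 19; 203 = 7 · 29
lcm takes max exponent of each prime: 7 · 13² · 19 · 29 · 31 = 20206823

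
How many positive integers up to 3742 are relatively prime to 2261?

2861

Prime factors of 2261: 7, 17, 19. Count integers ≤ 3742 divisible by none of them.
By inclusion–exclusion: 3742 − ⌊3742/7⌋ − ⌊3742/17⌋ − ⌊3742/19⌋ + ⌊3742/119⌋ + ⌊3742/133⌋ + ⌊3742/323⌋ − ⌊3742/2261⌋ = 2861.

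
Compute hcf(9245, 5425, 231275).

9245 = 5 · 43²; 5425 = 5² · 7 · 31; 231275 = 5² · 11 · 29²
gcd takes min exponent of each prime: 5 = 5

5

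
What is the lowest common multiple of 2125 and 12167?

2125 = 5³ · 17; 12167 = 23³
max exponents: 5³ · 17 · 23³ = 25854875

25854875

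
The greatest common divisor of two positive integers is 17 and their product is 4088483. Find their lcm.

For any two positive integers, gcd × lcm equals their product. Hence lcm = 4088483 / 17 = 240499.

240499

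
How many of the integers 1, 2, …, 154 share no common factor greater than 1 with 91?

122

91 = 7·13. Inclusion–exclusion on these primes:
154 − ⌊154/7⌋ − ⌊154/13⌋ + ⌊154/91⌋ = 122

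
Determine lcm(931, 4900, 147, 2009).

931 = 7² · 19; 4900 = 2² · 5² · 7²; 147 = 3 · 7²; 2009 = 7² · 41
lcm takes max exponent of each prime: 2² · 3 · 5² · 7² · 19 · 41 = 11451300

11451300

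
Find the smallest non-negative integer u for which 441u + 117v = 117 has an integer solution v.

Reduce mod 117: 441u ≡ 117 (mod 117). With g = gcd(441, 117) = 9 dividing 117, divide through: 49u ≡ 13 (mod 13).
Since gcd(49, 13) = 1, u ≡ 13·(49)⁻¹ ≡ 0 (mod 13). Smallest non-negative: 0.

0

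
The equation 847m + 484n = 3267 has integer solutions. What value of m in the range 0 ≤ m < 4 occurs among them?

1

Reduce mod 484: 847m ≡ 3267 (mod 484). With g = gcd(847, 484) = 121 dividing 3267, divide through: 7m ≡ 27 (mod 4).
Since gcd(7, 4) = 1, m ≡ 27·(7)⁻¹ ≡ 1 (mod 4). Smallest non-negative: 1.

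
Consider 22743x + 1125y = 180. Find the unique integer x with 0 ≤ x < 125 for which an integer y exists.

Euclid: 22743 = 20·1125 + 243; 1125 = 4·243 + 153; 243 = 1·153 + 90; 153 = 1·90 + 63; 90 = 1·63 + 27; 63 = 2·27 + 9; 27 = 3·9 + 0 → gcd = 9; 180 = 9·20.
Back-substitution yields 22743·(-37) + 1125·(748) = 9, so one solution is x = -37·20 = -740, y = 748·20 = 14960.
Solutions in x differ by 1125/9 = 125; the one in [0, 125) is -740 mod 125 = 10.

10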